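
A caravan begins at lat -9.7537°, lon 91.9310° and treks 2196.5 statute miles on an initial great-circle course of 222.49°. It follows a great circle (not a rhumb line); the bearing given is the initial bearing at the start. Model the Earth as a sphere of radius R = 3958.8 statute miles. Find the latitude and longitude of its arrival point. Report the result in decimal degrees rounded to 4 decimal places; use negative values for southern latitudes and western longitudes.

δ = 2196.5/3958.8 = 0.554840 rad (31.7900°).
Converting: φ₁ = -0.170234 rad, θ = 3.883183 rad.
sin φ₂ = sin φ₁ cos δ + cos φ₁ sin δ cos θ = (-0.169413)(0.849985) + (0.985545)(0.526807)(-0.737395) = -0.526848
φ₂ = asin(-0.526848) = -0.554888 rad = -31.7928°.
Δλ = atan2( sin θ sin δ cos φ₁ , cos δ − sin φ₁ sin φ₂ ) = atan2(-0.350694, 0.760730) = -0.431962 rad = -24.7496°.
Hence λ₂ = 91.9310° + -24.7496° = 67.1814°.

latitude -31.7928°, longitude 67.1814°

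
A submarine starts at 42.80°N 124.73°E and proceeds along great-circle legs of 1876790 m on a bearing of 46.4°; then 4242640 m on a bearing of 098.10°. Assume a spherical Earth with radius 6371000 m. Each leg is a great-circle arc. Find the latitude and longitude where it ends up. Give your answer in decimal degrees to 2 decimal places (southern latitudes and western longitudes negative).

latitude 35.04°, longitude -166.56°

Apply the spherical direct solution leg by leg, carrying full precision between legs.
Leg 1: from (42.80°, 124.73°), δ = 1876790/6371000 = 0.294583 rad, θ = 46.4° → φ = 52.85°, λ = 145.11°.
Leg 2: from (52.85°, 145.11°), δ = 4242640/6371000 = 0.665930 rad, θ = 98.1° → φ = 35.04°, λ = -166.56°.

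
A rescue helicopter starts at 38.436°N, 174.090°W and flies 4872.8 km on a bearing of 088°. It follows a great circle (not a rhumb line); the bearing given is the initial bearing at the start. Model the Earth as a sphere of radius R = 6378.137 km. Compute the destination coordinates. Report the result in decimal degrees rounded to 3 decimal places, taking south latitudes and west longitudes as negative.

The arc subtends δ = 4872.8/6378.137 = 0.763985 rad at the centre.
Converting: φ₁ = 0.670835 rad, θ = 1.535890 rad.
Destination latitude: φ₂ = arcsin( sin φ₁ cos δ + cos φ₁ sin δ cos θ ) = arcsin(0.467789) = 27.891°.
Then Δλ = atan2(0.541562, 0.431289) = 0.898267 rad, from sin θ sin δ cos φ₁ over cos δ − sin φ₁ sin φ₂.
λ₂ = -174.090° + 51.467° = -122.623°.

latitude 27.891°, longitude -122.623°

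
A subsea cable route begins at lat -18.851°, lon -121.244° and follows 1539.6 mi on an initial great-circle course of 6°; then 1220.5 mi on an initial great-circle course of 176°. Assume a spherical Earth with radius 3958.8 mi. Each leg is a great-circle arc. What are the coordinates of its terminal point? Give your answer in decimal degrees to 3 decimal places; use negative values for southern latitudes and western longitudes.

Apply the spherical direct solution leg by leg, carrying full precision between legs.
Leg 1: from (-18.851°, -121.244°), δ = 1539.6/3958.8 = 0.388906 rad, θ = 6° → φ = 3.319°, λ = -118.969°.
Leg 2: from (3.319°, -118.969°), δ = 1220.5/3958.8 = 0.308300 rad, θ = 176° → φ = -14.302°, λ = -117.717°.

latitude -14.302°, longitude -117.717°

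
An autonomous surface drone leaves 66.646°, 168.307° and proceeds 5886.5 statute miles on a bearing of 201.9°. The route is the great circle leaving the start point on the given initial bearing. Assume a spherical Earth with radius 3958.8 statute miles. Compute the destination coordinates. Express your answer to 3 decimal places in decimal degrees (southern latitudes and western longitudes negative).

Angular distance δ = d/R = 5886.5 / 3958.8 = 1.486940 rad.
With φ₁ = 66.646° = 1.163192 rad and θ = 201.9° = 3.523820 rad:
sin φ₂ = sin φ₁ cos δ + cos φ₁ sin δ cos θ = (0.918073)(0.083758) + (0.396411)(0.996486)(-0.927836) = -0.289616
φ₂ = asin(-0.289616) = -0.293826 rad = -16.835°.
Then Δλ = atan2(-0.147337, 0.349647) = -0.398807 rad, from sin θ sin δ cos φ₁ over cos δ − sin φ₁ sin φ₂.
λ₂ = 168.307° + -22.850° = 145.457°.

latitude -16.835°, longitude 145.457°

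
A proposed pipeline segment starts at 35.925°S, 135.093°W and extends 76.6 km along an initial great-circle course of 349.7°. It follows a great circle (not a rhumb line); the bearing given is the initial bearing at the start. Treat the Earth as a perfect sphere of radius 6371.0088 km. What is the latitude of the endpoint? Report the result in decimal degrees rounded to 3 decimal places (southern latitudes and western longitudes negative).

latitude -35.247°

δ = 76.6/6371.0088 = 0.012023 rad (0.6889°).
Converting: φ₁ = -0.627010 rad, θ = 6.103416 rad.
Applying the spherical law of cosines for sides, sin φ₂ = sin φ₁ cos δ + cos φ₁ sin δ cos θ = -0.577104, so φ₂ = -35.247°.
For the longitude increment, Δλ = atan2( sin θ sin δ cos φ₁, cos δ − sin φ₁ sin φ₂ ) = atan2(-0.001741, 0.661326) = -0.151°.
λ₂ = λ₁ + Δλ = -135.244°.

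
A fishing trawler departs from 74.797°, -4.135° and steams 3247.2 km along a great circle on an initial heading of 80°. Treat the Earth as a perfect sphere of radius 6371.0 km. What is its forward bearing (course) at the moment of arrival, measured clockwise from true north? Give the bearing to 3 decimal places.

final bearing 149.074°

Angular distance δ = d/R = 3247.2 / 6371 = 0.509685 rad.
Converting: φ₁ = 1.305454 rad, θ = 1.396263 rad.
sin φ₂ = sin φ₁ cos δ + cos φ₁ sin δ cos θ = (0.965003)(0.872898) + (0.262240)(0.487902)(0.173648) = 0.864567
φ₂ = asin(0.864567) = 1.044289 rad = 59.833°.
For the longitude increment, Δλ = atan2( sin θ sin δ cos φ₁, cos δ − sin φ₁ sin φ₂ ) = atan2(0.126003, 0.038589) = 72.973°.
Hence λ₂ = -4.135° + 72.973° = 68.838°.
The forward bearing on arrival equals the back-azimuth from the destination plus 180°.
Back-azimuth from P₂ (59.833°, 68.838°) to P₁ (74.797°, -4.135°), with Δλ' = λ₁ − λ₂ = -72.973°: atan2( sin Δλ' cos φ₁ , cos φ₂ sin φ₁ − sin φ₂ cos φ₁ cos Δλ' ) = 329.074°.
Final bearing = (329.074° + 180°) mod 360° = 149.074°.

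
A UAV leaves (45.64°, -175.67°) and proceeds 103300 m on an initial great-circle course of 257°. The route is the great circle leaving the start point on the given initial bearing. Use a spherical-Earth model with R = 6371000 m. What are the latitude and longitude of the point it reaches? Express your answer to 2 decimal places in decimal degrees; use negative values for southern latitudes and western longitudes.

latitude 45.42°, longitude -176.96°

Angular distance δ = d/R = 103300 / 6371000 = 0.016214 rad.
Converting: φ₁ = 0.796568 rad, θ = 4.485496 rad.
Applying the spherical law of cosines for sides, sin φ₂ = sin φ₁ cos δ + cos φ₁ sin δ cos θ = 0.712317, so φ₂ = 45.42°.
For the longitude increment, Δλ = atan2( sin θ sin δ cos φ₁, cos δ − sin φ₁ sin φ₂ ) = atan2(-0.011045, 0.490590) = -1.29°.
λ₂ = -175.67° + -1.29° = -176.96°.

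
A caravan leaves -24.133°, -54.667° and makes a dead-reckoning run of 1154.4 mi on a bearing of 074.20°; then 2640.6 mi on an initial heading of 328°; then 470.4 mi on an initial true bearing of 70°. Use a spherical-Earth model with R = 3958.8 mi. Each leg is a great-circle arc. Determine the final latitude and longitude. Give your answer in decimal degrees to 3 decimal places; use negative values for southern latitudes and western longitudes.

Apply the spherical direct solution leg by leg, carrying full precision between legs.
Leg 1: from (-24.133°, -54.667°), δ = 1154.4/3958.8 = 0.291604 rad, θ = 74.2° → φ = -18.673°, λ = -37.689°.
Leg 2: from (-18.673°, -37.689°), δ = 2640.6/3958.8 = 0.667020 rad, θ = 328° → φ = 14.211°, λ = -57.456°.
Leg 3: from (14.211°, -57.456°), δ = 470.4/3958.8 = 0.118824 rad, θ = 70° → φ = 16.443°, λ = -50.786°.

latitude 16.443°, longitude -50.786°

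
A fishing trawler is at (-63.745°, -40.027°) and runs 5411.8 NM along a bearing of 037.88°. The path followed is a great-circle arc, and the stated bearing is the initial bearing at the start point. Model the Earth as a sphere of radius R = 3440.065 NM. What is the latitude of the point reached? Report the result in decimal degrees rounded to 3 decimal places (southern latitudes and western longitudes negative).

Central angle δ = d/R = 1.573168 rad.
Start latitude φ₁ = -1.112560 rad; initial bearing θ = 0.661131 rad.
Destination latitude: φ₂ = arcsin( sin φ₁ cos δ + cos φ₁ sin δ cos θ ) = arcsin(0.351286) = 20.566°.
For the longitude increment, Δλ = atan2( sin θ sin δ cos φ₁, cos δ − sin φ₁ sin φ₂ ) = atan2(0.271617, 0.312673) = 40.981°.
λ₂ = -40.027° + 40.981° = 0.954°.

latitude 20.566°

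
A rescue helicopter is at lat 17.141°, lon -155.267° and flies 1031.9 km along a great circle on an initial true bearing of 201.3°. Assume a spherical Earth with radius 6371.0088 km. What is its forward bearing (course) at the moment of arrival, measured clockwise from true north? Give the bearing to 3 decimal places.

final bearing 200.545°

Angular distance δ = d/R = 1031.9 / 6371.0088 = 0.161968 rad.
Converting: φ₁ = 0.299167 rad, θ = 3.513348 rad.
Destination latitude: φ₂ = arcsin( sin φ₁ cos δ + cos φ₁ sin δ cos θ ) = arcsin(0.147295) = 8.470°.
Then Δλ = atan2(-0.055976, 0.943500) = -0.059259 rad, from sin θ sin δ cos φ₁ over cos δ − sin φ₁ sin φ₂.
λ₂ = λ₁ + Δλ = -158.662°.
The forward bearing on arrival equals the back-azimuth from the destination plus 180°.
Back-azimuth from P₂ (8.470°, -158.662°) to P₁ (17.141°, -155.267°), with Δλ' = λ₁ − λ₂ = 3.395°: atan2( sin Δλ' cos φ₁ , cos φ₂ sin φ₁ − sin φ₂ cos φ₁ cos Δλ' ) = 20.545°.
Final bearing = (20.545° + 180°) mod 360° = 200.545°.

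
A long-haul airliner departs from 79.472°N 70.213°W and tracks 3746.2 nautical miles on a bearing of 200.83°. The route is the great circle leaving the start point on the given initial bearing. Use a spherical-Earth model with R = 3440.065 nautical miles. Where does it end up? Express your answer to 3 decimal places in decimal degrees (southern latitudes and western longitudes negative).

latitude 17.713°, longitude -89.530°

The arc subtends δ = 3746.2/3440.065 = 1.088991 rad at the centre.
With φ₁ = 79.472° = 1.387048 rad and θ = 200.83° = 3.505145 rad:
Applying the spherical law of cosines for sides, sin φ₂ = sin φ₁ cos δ + cos φ₁ sin δ cos θ = 0.304246, so φ₂ = 17.713°.
Then Δλ = atan2(-0.057577, 0.164255) = -0.337148 rad, from sin θ sin δ cos φ₁ over cos δ − sin φ₁ sin φ₂.
Hence λ₂ = -70.213° + -19.317° = -89.530°.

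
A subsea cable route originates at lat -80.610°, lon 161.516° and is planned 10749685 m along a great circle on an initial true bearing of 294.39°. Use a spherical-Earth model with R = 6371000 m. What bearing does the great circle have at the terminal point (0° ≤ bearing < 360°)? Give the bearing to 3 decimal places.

Angular distance δ = d/R = 10749685 / 6371000 = 1.687284 rad.
Converting: φ₁ = -1.406910 rad, θ = 5.138075 rad.
sin φ₂ = sin φ₁ cos δ + cos φ₁ sin δ cos θ = (-0.986601)(-0.116224) + (0.163154)(0.993223)(0.412945) = 0.181584
φ₂ = asin(0.181584) = 0.182597 rad = 10.462°.
For the longitude increment, Δλ = atan2( sin θ sin δ cos φ₁, cos δ − sin φ₁ sin φ₂ ) = atan2(-0.147586, 0.062927) = -66.908°.
λ₂ = λ₁ + Δλ = 94.608°.
The forward bearing on arrival equals the back-azimuth from the destination plus 180°.
Back-azimuth from P₂ (10.462°, 94.608°) to P₁ (-80.610°, 161.516°), with Δλ' = λ₁ − λ₂ = 66.908°: atan2( sin Δλ' cos φ₁ , cos φ₂ sin φ₁ − sin φ₂ cos φ₁ cos Δλ' ) = 171.309°.
Final bearing = (171.309° + 180°) mod 360° = 351.309°.

final bearing 351.309°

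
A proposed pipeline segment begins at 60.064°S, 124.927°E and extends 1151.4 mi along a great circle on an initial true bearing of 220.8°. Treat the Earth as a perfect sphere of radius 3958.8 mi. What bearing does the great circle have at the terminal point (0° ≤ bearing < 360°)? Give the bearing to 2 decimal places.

final bearing 250.82°

Central angle δ = d/R = 0.290846 rad.
Start latitude φ₁ = -1.048315 rad; initial bearing θ = 3.853687 rad.
sin φ₂ = sin φ₁ cos δ + cos φ₁ sin δ cos θ = (-0.866583)(0.958002) + (0.499032)(0.286763)(-0.756995) = -0.938517
φ₂ = asin(-0.938517) = -1.218310 rad = -69.804°.
Then Δλ = atan2(-0.093507, 0.144698) = -0.573713 rad, from sin θ sin δ cos φ₁ over cos δ − sin φ₁ sin φ₂.
λ₂ = 124.927° + -32.871° = 92.056°.
The forward bearing on arrival equals the back-azimuth from the destination plus 180°.
Back-azimuth from P₂ (-69.80°, 92.06°) to P₁ (-60.06°, 124.93°), with Δλ' = λ₁ − λ₂ = 32.87°: atan2( sin Δλ' cos φ₁ , cos φ₂ sin φ₁ − sin φ₂ cos φ₁ cos Δλ' ) = 70.82°.
Final bearing = (70.82° + 180°) mod 360° = 250.82°.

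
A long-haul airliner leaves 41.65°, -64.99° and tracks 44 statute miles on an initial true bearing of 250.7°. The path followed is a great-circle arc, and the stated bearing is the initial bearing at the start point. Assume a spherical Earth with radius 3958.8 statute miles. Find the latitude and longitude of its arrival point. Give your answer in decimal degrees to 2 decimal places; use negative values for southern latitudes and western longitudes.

Central angle δ = d/R = 0.011114 rad.
Converting: φ₁ = 0.726930 rad, θ = 4.375540 rad.
sin φ₂ = sin φ₁ cos δ + cos φ₁ sin δ cos θ = (0.664579)(0.999938) + (0.747218)(0.011114)(-0.330514) = 0.661793
φ₂ = asin(0.661793) = 0.723207 rad = 41.44°.
Δλ = atan2( sin θ sin δ cos φ₁ , cos δ − sin φ₁ sin φ₂ ) = atan2(-0.007838, 0.560125) = -0.013992 rad = -0.80°.
Hence λ₂ = -64.99° + -0.80° = -65.79°.

latitude 41.44°, longitude -65.79°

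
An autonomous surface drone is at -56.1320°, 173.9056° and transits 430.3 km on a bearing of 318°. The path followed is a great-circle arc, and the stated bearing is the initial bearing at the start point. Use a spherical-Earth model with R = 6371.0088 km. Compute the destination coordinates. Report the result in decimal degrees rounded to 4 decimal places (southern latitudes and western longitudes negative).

latitude -53.1760°, longitude 169.5845°

δ = 430.3/6371.0088 = 0.067540 rad (3.8698°).
Converting: φ₁ = -0.979688 rad, θ = 5.550147 rad.
Applying the spherical law of cosines for sides, sin φ₂ = sin φ₁ cos δ + cos φ₁ sin δ cos θ = -0.800481, so φ₂ = -53.1760°.
Then Δλ = atan2(-0.025166, 0.333062) = -0.075417 rad, from sin θ sin δ cos φ₁ over cos δ − sin φ₁ sin φ₂.
λ₂ = λ₁ + Δλ = 169.5845°.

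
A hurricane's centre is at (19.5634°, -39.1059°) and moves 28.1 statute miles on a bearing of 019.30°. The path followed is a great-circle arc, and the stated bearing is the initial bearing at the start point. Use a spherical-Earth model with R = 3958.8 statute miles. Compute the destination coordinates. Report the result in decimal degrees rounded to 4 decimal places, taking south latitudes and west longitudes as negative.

Angular distance δ = d/R = 28.1 / 3958.8 = 0.007098 rad.
With φ₁ = 19.5634° = 0.341446 rad and θ = 19.3° = 0.336849 rad:
sin φ₂ = sin φ₁ cos δ + cos φ₁ sin δ cos θ = (0.334850)(0.999975) + (0.942272)(0.007098)(0.943801) = 0.341154
φ₂ = asin(0.341154) = 0.348144 rad = 19.9472°.
Then Δλ = atan2(0.002211, 0.885740) = 0.002496 rad, from sin θ sin δ cos φ₁ over cos δ − sin φ₁ sin φ₂.
λ₂ = λ₁ + Δλ = -38.9629°.

latitude 19.9472°, longitude -38.9629°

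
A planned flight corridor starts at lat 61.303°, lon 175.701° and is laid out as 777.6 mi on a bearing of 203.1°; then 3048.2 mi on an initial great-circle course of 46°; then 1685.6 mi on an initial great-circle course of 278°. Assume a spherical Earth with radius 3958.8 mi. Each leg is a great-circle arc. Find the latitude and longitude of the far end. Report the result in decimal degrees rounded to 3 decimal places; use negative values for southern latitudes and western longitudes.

Apply the spherical direct solution leg by leg, carrying full precision between legs.
Leg 1: from (61.303°, 175.701°), δ = 777.6/3958.8 = 0.196423 rad, θ = 203.1° → φ = 50.724°, λ = 168.754°.
Leg 2: from (50.724°, 168.754°), δ = 3048.2/3958.8 = 0.769981 rad, θ = 46° → φ = 59.528°, λ = -110.340°.
Leg 3: from (59.528°, -110.340°), δ = 1685.6/3958.8 = 0.425786 rad, θ = 278° → φ = 54.496°, λ = -155.111°.

latitude 54.496°, longitude -155.111°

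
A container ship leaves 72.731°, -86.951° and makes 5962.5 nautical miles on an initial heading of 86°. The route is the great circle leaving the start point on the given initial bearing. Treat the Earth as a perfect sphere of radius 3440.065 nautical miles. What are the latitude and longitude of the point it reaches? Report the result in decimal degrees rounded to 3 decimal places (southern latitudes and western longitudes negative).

latitude -7.702°, longitude 9.640°

Central angle δ = d/R = 1.733252 rad.
Converting: φ₁ = 1.269395 rad, θ = 1.500983 rad.
Destination latitude: φ₂ = arcsin( sin φ₁ cos δ + cos φ₁ sin δ cos θ ) = arcsin(-0.134016) = -7.702°.
Then Δλ = atan2(0.292236, -0.033767) = 1.685835 rad, from sin θ sin δ cos φ₁ over cos δ − sin φ₁ sin φ₂.
Hence λ₂ = -86.951° + 96.591° = 9.640°.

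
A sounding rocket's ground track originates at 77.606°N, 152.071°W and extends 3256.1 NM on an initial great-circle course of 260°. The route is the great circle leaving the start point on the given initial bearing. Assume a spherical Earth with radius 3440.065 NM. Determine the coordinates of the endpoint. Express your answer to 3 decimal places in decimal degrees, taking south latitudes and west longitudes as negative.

latitude 32.728°, longitude 136.152°

Central angle δ = d/R = 0.946523 rad.
With φ₁ = 77.606° = 1.354480 rad and θ = 260° = 4.537856 rad:
Applying the spherical law of cosines for sides, sin φ₂ = sin φ₁ cos δ + cos φ₁ sin δ cos θ = 0.540645, so φ₂ = 32.728°.
For the longitude increment, Δλ = atan2( sin θ sin δ cos φ₁, cos δ − sin φ₁ sin φ₂ ) = atan2(-0.171505, 0.056463) = -71.777°.
λ₂ = -152.071° + -71.777° = -223.848°, normalized to (−180°, 180°] → 136.152°.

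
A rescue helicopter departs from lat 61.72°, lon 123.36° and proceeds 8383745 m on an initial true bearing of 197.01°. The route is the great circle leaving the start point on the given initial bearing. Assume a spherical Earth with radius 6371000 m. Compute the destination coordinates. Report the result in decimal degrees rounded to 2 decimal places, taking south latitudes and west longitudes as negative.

Central angle δ = d/R = 1.315923 rad.
Start latitude φ₁ = 1.077217 rad; initial bearing θ = 3.438473 rad.
sin φ₂ = sin φ₁ cos δ + cos φ₁ sin δ cos θ = (0.880643)(0.252123) + (0.473781)(0.967695)(-0.956254) = -0.216389
φ₂ = asin(-0.216389) = -0.218114 rad = -12.50°.
Then Δλ = atan2(-0.134122, 0.442684) = -0.294183 rad, from sin θ sin δ cos φ₁ over cos δ − sin φ₁ sin φ₂.
Hence λ₂ = 123.36° + -16.86° = 106.50°.

latitude -12.50°, longitude 106.50°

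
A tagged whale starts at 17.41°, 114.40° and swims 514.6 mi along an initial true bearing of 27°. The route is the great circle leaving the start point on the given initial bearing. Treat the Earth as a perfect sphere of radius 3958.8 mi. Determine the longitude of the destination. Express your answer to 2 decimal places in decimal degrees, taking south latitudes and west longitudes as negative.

Central angle δ = d/R = 0.129989 rad.
Start latitude φ₁ = 0.303862 rad; initial bearing θ = 0.471239 rad.
sin φ₂ = sin φ₁ cos δ + cos φ₁ sin δ cos θ = (0.299207)(0.991563) + (0.954188)(0.129623)(0.891007) = 0.406887
φ₂ = asin(0.406887) = 0.419044 rad = 24.01°.
Δλ = atan2( sin θ sin δ cos φ₁ , cos δ − sin φ₁ sin φ₂ ) = atan2(0.056152, 0.869820) = 0.064466 rad = 3.69°.
Hence λ₂ = 114.40° + 3.69° = 118.09°.

longitude 118.09°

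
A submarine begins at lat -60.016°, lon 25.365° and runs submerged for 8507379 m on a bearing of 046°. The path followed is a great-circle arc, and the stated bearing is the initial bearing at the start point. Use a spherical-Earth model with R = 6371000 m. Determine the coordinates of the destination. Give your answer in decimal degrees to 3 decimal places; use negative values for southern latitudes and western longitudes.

latitude 7.788°, longitude 70.276°

δ = 8507379/6371000 = 1.335329 rad (76.5087°).
Start latitude φ₁ = -1.047477 rad; initial bearing θ = 0.802851 rad.
Destination latitude: φ₂ = arcsin( sin φ₁ cos δ + cos φ₁ sin δ cos θ ) = arcsin(0.135507) = 7.788°.
Δλ = atan2( sin θ sin δ cos φ₁ , cos δ − sin φ₁ sin φ₂ ) = atan2(0.349576, 0.350669) = 0.783837 rad = 44.911°.
Hence λ₂ = 25.365° + 44.911° = 70.276°.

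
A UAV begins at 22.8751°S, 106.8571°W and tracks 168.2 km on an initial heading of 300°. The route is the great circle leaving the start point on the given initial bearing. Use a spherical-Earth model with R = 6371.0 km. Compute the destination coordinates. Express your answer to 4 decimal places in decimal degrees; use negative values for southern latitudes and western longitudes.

latitude -22.1126°, longitude -108.2711°

Central angle δ = d/R = 0.026401 rad.
With φ₁ = -22.8751° = -0.399246 rad and θ = 300° = 5.235988 rad:
Applying the spherical law of cosines for sides, sin φ₂ = sin φ₁ cos δ + cos φ₁ sin δ cos θ = -0.376427, so φ₂ = -22.1126°.
For the longitude increment, Δλ = atan2( sin θ sin δ cos φ₁, cos δ − sin φ₁ sin φ₂ ) = atan2(-0.021063, 0.853325) = -1.4140°.
Hence λ₂ = -106.8571° + -1.4140° = -108.2711°.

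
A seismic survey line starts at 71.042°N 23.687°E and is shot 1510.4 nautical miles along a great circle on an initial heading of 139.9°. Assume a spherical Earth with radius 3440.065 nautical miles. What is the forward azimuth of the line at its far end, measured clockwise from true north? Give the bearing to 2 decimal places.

final bearing 161.54°

Angular distance δ = d/R = 1510.4 / 3440.065 = 0.439061 rad.
Converting: φ₁ = 1.239917 rad, θ = 2.441716 rad.
Destination latitude: φ₂ = arcsin( sin φ₁ cos δ + cos φ₁ sin δ cos θ ) = arcsin(0.750416) = 48.626°.
Δλ = atan2( sin θ sin δ cos φ₁ , cos δ − sin φ₁ sin φ₂ ) = atan2(0.088954, 0.195440) = 0.427128 rad = 24.473°.
λ₂ = λ₁ + Δλ = 48.160°.
The forward bearing on arrival equals the back-azimuth from the destination plus 180°.
Back-azimuth from P₂ (48.63°, 48.16°) to P₁ (71.04°, 23.69°), with Δλ' = λ₁ − λ₂ = -24.47°: atan2( sin Δλ' cos φ₁ , cos φ₂ sin φ₁ − sin φ₂ cos φ₁ cos Δλ' ) = 341.54°.
Final bearing = (341.54° + 180°) mod 360° = 161.54°.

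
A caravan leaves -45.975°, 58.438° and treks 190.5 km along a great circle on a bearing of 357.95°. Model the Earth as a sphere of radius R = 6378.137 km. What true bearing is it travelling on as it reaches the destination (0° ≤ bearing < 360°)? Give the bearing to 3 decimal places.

Angular distance δ = d/R = 190.5 / 6378.137 = 0.029868 rad.
With φ₁ = -45.975° = -0.802415 rad and θ = 357.95° = 6.247406 rad:
Applying the spherical law of cosines for sides, sin φ₂ = sin φ₁ cos δ + cos φ₁ sin δ cos θ = -0.697975, so φ₂ = -44.265°.
For the longitude increment, Δλ = atan2( sin θ sin δ cos φ₁, cos δ − sin φ₁ sin φ₂ ) = atan2(-0.000742, 0.497684) = -0.085°.
Hence λ₂ = 58.438° + -0.085° = 58.353°.
The forward bearing on arrival equals the back-azimuth from the destination plus 180°.
Back-azimuth from P₂ (-44.265°, 58.353°) to P₁ (-45.975°, 58.438°), with Δλ' = λ₁ − λ₂ = 0.085°: atan2( sin Δλ' cos φ₁ , cos φ₂ sin φ₁ − sin φ₂ cos φ₁ cos Δλ' ) = 178.011°.
Final bearing = (178.011° + 180°) mod 360° = 358.011°.

final bearing 358.011°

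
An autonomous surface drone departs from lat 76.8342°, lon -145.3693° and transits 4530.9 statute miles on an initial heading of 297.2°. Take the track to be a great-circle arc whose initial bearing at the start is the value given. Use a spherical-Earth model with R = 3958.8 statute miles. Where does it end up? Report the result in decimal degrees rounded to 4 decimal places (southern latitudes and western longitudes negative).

δ = 4530.9/3958.8 = 1.144513 rad (65.5758°).
Start latitude φ₁ = 1.341010 rad; initial bearing θ = 5.187119 rad.
sin φ₂ = sin φ₁ cos δ + cos φ₁ sin δ cos θ = (0.973715)(0.413489) + (0.227770)(0.910509)(0.457098) = 0.497416
φ₂ = asin(0.497416) = 0.520618 rad = 29.8292°.
Then Δλ = atan2(-0.184453, -0.070853) = -1.937542 rad, from sin θ sin δ cos φ₁ over cos δ − sin φ₁ sin φ₂.
λ₂ = -145.3693° + -111.0130° = -256.3823°, normalized to (−180°, 180°] → 103.6177°.

latitude 29.8292°, longitude 103.6177°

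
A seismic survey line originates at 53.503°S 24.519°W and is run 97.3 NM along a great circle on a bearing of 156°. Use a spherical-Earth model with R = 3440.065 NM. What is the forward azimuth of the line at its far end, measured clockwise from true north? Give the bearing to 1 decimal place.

final bearing 155.1°

Central angle δ = d/R = 0.028284 rad.
Converting: φ₁ = -0.933804 rad, θ = 2.722714 rad.
sin φ₂ = sin φ₁ cos δ + cos φ₁ sin δ cos θ = (-0.803888)(0.999600) + (0.594781)(0.028281)(-0.913545) = -0.818933
φ₂ = asin(-0.818933) = -0.959549 rad = -54.978°.
Then Δλ = atan2(0.006842, 0.341270) = 0.020045 rad, from sin θ sin δ cos φ₁ over cos δ − sin φ₁ sin φ₂.
λ₂ = -24.519° + 1.148° = -23.371°.
The forward bearing on arrival equals the back-azimuth from the destination plus 180°.
Back-azimuth from P₂ (-55.0°, -23.4°) to P₁ (-53.5°, -24.5°), with Δλ' = λ₁ − λ₂ = -1.1°: atan2( sin Δλ' cos φ₁ , cos φ₂ sin φ₁ − sin φ₂ cos φ₁ cos Δλ' ) = 335.1°.
Final bearing = (335.1° + 180°) mod 360° = 155.1°.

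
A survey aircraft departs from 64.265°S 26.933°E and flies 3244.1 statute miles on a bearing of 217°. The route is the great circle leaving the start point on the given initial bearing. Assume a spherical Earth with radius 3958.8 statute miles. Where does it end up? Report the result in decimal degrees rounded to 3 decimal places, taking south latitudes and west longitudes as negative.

latitude -60.264°, longitude -90.608°

Angular distance δ = d/R = 3244.1 / 3958.8 = 0.819465 rad.
Converting: φ₁ = -1.121636 rad, θ = 3.787364 rad.
sin φ₂ = sin φ₁ cos δ + cos φ₁ sin δ cos θ = (-0.900812)(0.682612) + (0.434209)(0.730781)(-0.798636) = -0.868322
φ₂ = asin(-0.868322) = -1.051808 rad = -60.264°.
For the longitude increment, Δλ = atan2( sin θ sin δ cos φ₁, cos δ − sin φ₁ sin φ₂ ) = atan2(-0.190963, -0.099583) = -117.541°.
λ₂ = 26.933° + -117.541° = -90.608°.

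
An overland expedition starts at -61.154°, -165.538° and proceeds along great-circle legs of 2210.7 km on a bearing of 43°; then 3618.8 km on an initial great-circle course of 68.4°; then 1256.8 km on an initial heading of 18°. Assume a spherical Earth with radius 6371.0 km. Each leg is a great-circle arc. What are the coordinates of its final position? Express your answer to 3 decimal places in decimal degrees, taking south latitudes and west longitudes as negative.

Apply the spherical direct solution leg by leg, carrying full precision between legs.
Leg 1: from (-61.154°, -165.538°), δ = 2210.7/6371 = 0.346994 rad, θ = 43° → φ = -44.726°, λ = -146.485°.
Leg 2: from (-44.726°, -146.485°), δ = 3618.8/6371 = 0.568011 rad, θ = 68.4° → φ = -26.905°, λ = -112.367°.
Leg 3: from (-26.905°, -112.367°), δ = 1256.8/6371 = 0.197269 rad, θ = 18° → φ = -16.112°, λ = -108.753°.

latitude -16.112°, longitude -108.753°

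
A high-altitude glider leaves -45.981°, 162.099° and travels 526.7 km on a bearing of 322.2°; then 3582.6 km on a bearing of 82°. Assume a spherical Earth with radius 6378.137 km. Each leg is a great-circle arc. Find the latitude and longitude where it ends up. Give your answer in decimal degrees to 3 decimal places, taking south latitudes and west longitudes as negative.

Apply the spherical direct solution leg by leg, carrying full precision between legs.
Leg 1: from (-45.981°, 162.099°), δ = 526.7/6378.137 = 0.082579 rad, θ = 322.2° → φ = -42.173°, λ = 158.188°.
Leg 2: from (-42.173°, 158.188°), δ = 3582.6/6378.137 = 0.561700 rad, θ = 82° → φ = -30.882°, λ = -163.891°.

latitude -30.882°, longitude -163.891°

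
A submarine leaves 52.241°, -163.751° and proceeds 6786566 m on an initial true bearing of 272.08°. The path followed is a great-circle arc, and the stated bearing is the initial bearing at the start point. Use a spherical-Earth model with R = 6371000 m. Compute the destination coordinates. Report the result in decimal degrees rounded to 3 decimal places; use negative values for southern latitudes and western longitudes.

δ = 6786566/6371000 = 1.065228 rad (61.0331°).
Start latitude φ₁ = 0.911777 rad; initial bearing θ = 4.748692 rad.
Destination latitude: φ₂ = arcsin( sin φ₁ cos δ + cos φ₁ sin δ cos θ ) = arcsin(0.402333) = 23.724°.
Then Δλ = atan2(-0.535384, 0.166223) = -1.269758 rad, from sin θ sin δ cos φ₁ over cos δ − sin φ₁ sin φ₂.
λ₂ = -163.751° + -72.752° = -236.503°, normalized to (−180°, 180°] → 123.497°.

latitude 23.724°, longitude 123.497°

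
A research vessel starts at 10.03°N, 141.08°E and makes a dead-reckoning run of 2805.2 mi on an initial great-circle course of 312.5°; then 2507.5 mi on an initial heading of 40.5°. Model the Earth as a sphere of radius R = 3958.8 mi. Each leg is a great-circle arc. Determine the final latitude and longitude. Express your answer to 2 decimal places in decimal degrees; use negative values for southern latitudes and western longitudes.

Apply the spherical direct solution leg by leg, carrying full precision between legs.
Leg 1: from (10.03°, 141.08°), δ = 2805.2/3958.8 = 0.708599 rad, θ = 312.5° → φ = 34.41°, λ = 105.52°.
Leg 2: from (34.41°, 105.52°), δ = 2507.5/3958.8 = 0.633399 rad, θ = 40.5° → φ = 55.78°, λ = 148.63°.

latitude 55.78°, longitude 148.63°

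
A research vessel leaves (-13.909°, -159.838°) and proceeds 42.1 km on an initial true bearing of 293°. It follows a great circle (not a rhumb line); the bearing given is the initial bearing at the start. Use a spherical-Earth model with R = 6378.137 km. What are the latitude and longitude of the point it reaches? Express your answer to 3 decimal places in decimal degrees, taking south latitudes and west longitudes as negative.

Central angle δ = d/R = 0.006601 rad.
Start latitude φ₁ = -0.242758 rad; initial bearing θ = 5.113815 rad.
Destination latitude: φ₂ = arcsin( sin φ₁ cos δ + cos φ₁ sin δ cos θ ) = arcsin(-0.237872) = -13.761°.
Δλ = atan2( sin θ sin δ cos φ₁ , cos δ − sin φ₁ sin φ₂ ) = atan2(-0.005898, 0.942798) = -0.006256 rad = -0.358°.
Hence λ₂ = -159.838° + -0.358° = -160.196°.

latitude -13.761°, longitude -160.196°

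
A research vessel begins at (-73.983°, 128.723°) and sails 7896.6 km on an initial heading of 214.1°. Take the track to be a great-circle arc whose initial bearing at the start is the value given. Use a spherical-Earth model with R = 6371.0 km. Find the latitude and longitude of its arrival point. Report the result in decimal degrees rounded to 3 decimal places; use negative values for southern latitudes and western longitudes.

Central angle δ = d/R = 1.239460 rad.
Converting: φ₁ = -1.291247 rad, θ = 3.736750 rad.
Destination latitude: φ₂ = arcsin( sin φ₁ cos δ + cos φ₁ sin δ cos θ ) = arcsin(-0.528732) = -31.920°.
Δλ = atan2( sin θ sin δ cos φ₁ , cos δ − sin φ₁ sin φ₂ ) = atan2(-0.146279, -0.182899) = -2.466987 rad = -141.348°.
λ₂ = λ₁ + Δλ = -12.625°.

latitude -31.920°, longitude -12.625°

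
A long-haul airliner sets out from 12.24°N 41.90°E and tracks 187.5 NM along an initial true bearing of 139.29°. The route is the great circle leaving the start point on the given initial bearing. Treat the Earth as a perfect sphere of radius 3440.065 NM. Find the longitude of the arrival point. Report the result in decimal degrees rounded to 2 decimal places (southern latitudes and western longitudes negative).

longitude 43.97°

Angular distance δ = d/R = 187.5 / 3440.065 = 0.054505 rad.
Converting: φ₁ = 0.213628 rad, θ = 2.431069 rad.
Applying the spherical law of cosines for sides, sin φ₂ = sin φ₁ cos δ + cos φ₁ sin δ cos θ = 0.171336, so φ₂ = 9.87°.
Δλ = atan2( sin θ sin δ cos φ₁ , cos δ − sin φ₁ sin φ₂ ) = atan2(0.034724, 0.962191) = 0.036073 rad = 2.07°.
Hence λ₂ = 41.90° + 2.07° = 43.97°.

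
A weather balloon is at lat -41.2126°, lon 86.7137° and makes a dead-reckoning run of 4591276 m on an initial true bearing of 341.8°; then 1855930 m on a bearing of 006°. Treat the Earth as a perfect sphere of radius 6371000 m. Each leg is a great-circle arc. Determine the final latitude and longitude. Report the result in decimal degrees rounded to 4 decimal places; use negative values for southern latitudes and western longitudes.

latitude 15.2521°, longitude 76.5995°

Apply the spherical direct solution leg by leg, carrying full precision between legs.
Leg 1: from (-41.2126°, 86.7137°), δ = 4591276/6371000 = 0.720652 rad, θ = 341.8° → φ = -1.3453°, λ = 74.8164°.
Leg 2: from (-1.3453°, 74.8164°), δ = 1855930/6371000 = 0.291309 rad, θ = 6° → φ = 15.2521°, λ = 76.5995°.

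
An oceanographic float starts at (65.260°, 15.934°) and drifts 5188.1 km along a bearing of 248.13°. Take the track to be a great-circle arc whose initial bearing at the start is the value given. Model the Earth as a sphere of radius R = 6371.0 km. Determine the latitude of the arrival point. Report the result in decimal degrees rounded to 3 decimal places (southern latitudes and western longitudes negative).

Central angle δ = d/R = 0.814331 rad.
Start latitude φ₁ = 1.139002 rad; initial bearing θ = 4.330685 rad.
Applying the spherical law of cosines for sides, sin φ₂ = sin φ₁ cos δ + cos φ₁ sin δ cos θ = 0.509984, so φ₂ = 30.663°.
Then Δλ = atan2(-0.282457, 0.223180) = -0.902099 rad, from sin θ sin δ cos φ₁ over cos δ − sin φ₁ sin φ₂.
λ₂ = λ₁ + Δλ = -35.752°.

latitude 30.663°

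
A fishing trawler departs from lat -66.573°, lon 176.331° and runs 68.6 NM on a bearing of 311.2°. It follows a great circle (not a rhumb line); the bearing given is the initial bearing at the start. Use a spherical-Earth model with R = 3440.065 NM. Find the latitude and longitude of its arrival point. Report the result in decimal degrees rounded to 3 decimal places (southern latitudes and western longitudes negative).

δ = 68.6/3440.065 = 0.019941 rad (1.1426°).
Start latitude φ₁ = -1.161918 rad; initial bearing θ = 5.431465 rad.
sin φ₂ = sin φ₁ cos δ + cos φ₁ sin δ cos θ = (-0.917567)(0.999801) + (0.397580)(0.019940)(0.658689) = -0.912163
φ₂ = asin(-0.912163) = -1.148531 rad = -65.806°.
For the longitude increment, Δλ = atan2( sin θ sin δ cos φ₁, cos δ − sin φ₁ sin φ₂ ) = atan2(-0.005965, 0.162830) = -2.098°.
Hence λ₂ = 176.331° + -2.098° = 174.233°.

latitude -65.806°, longitude 174.233°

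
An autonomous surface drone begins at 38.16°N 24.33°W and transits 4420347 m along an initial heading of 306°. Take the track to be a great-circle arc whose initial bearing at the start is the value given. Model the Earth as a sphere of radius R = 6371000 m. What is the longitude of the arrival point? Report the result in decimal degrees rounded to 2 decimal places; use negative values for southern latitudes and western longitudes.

longitude -78.59°

Angular distance δ = d/R = 4420347 / 6371000 = 0.693823 rad.
Start latitude φ₁ = 0.666018 rad; initial bearing θ = 5.340708 rad.
Destination latitude: φ₂ = arcsin( sin φ₁ cos δ + cos φ₁ sin δ cos θ ) = arcsin(0.770563) = 50.40°.
Δλ = atan2( sin θ sin δ cos φ₁ , cos δ − sin φ₁ sin φ₂ ) = atan2(-0.406787, 0.292707) = -0.947064 rad = -54.26°.
Hence λ₂ = -24.33° + -54.26° = -78.59°.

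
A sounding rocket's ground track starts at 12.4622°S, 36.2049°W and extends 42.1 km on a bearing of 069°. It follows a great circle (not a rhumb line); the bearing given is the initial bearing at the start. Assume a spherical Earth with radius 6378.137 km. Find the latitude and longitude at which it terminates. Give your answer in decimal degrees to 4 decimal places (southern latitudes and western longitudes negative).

latitude -12.3264°, longitude -35.8435°

δ = 42.1/6378.137 = 0.006601 rad (0.3782°).
With φ₁ = -12.4622° = -0.217506 rad and θ = 69° = 1.204277 rad:
Destination latitude: φ₂ = arcsin( sin φ₁ cos δ + cos φ₁ sin δ cos θ ) = arcsin(-0.213481) = -12.3264°.
Then Δλ = atan2(0.006017, 0.953910) = 0.006308 rad, from sin θ sin δ cos φ₁ over cos δ − sin φ₁ sin φ₂.
λ₂ = -36.2049° + 0.3614° = -35.8435°.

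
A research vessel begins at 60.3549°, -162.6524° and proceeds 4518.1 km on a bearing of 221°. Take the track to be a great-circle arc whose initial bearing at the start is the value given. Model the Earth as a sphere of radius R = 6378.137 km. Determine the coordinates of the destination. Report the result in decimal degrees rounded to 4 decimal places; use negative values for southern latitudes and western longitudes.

Angular distance δ = d/R = 4518.1 / 6378.137 = 0.708373 rad.
With φ₁ = 60.3549° = 1.053392 rad and θ = 221° = 3.857178 rad:
sin φ₂ = sin φ₁ cos δ + cos φ₁ sin δ cos θ = (0.869106)(0.759421) + (0.494626)(0.650599)(-0.754710) = 0.417150
φ₂ = asin(0.417150) = 0.430307 rad = 24.6548°.
Δλ = atan2( sin θ sin δ cos φ₁ , cos δ − sin φ₁ sin φ₂ ) = atan2(-0.211122, 0.396874) = -0.488889 rad = -28.0113°.
λ₂ = -162.6524° + -28.0113° = -190.6637°, normalized to (−180°, 180°] → 169.3363°.

latitude 24.6548°, longitude 169.3363°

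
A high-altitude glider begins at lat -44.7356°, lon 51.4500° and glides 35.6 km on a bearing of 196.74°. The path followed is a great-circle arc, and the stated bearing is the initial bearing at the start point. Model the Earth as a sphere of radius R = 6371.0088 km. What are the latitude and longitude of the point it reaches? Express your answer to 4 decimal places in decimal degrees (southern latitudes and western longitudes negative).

The arc subtends δ = 35.6/6371.0088 = 0.005588 rad at the centre.
With φ₁ = -44.7356° = -0.780784 rad and θ = 196.74° = 3.433761 rad:
Applying the spherical law of cosines for sides, sin φ₂ = sin φ₁ cos δ + cos φ₁ sin δ cos θ = -0.707626, so φ₂ = -45.0421°.
For the longitude increment, Δλ = atan2( sin θ sin δ cos φ₁, cos δ − sin φ₁ sin φ₂ ) = atan2(-0.001143, 0.501931) = -0.1305°.
λ₂ = 51.4500° + -0.1305° = 51.3195°.

latitude -45.0421°, longitude 51.3195°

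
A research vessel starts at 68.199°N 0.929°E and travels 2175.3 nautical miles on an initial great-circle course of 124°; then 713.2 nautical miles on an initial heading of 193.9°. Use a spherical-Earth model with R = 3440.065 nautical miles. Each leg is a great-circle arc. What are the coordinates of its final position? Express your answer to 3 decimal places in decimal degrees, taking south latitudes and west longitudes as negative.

latitude 27.195°, longitude 36.680°

Apply the spherical direct solution leg by leg, carrying full precision between legs.
Leg 1: from (68.199°, 0.929°), δ = 2175.3/3440.065 = 0.632343 rad, θ = 124° → φ = 38.771°, λ = 39.866°.
Leg 2: from (38.771°, 39.866°), δ = 713.2/3440.065 = 0.207322 rad, θ = 193.9° → φ = 27.195°, λ = 36.680°.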